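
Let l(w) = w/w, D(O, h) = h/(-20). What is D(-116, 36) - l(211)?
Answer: -14/5 ≈ -2.8000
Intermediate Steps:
D(O, h) = -h/20 (D(O, h) = h*(-1/20) = -h/20)
l(w) = 1
D(-116, 36) - l(211) = -1/20*36 - 1*1 = -9/5 - 1 = -14/5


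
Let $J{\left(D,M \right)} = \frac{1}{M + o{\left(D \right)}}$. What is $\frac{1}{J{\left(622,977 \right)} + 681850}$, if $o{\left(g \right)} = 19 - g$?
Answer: $\frac{374}{255011901} \approx 1.4666 \cdot 10^{-6}$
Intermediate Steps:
$J{\left(D,M \right)} = \frac{1}{19 + M - D}$ ($J{\left(D,M \right)} = \frac{1}{M - \left(-19 + D\right)} = \frac{1}{19 + M - D}$)
$\frac{1}{J{\left(622,977 \right)} + 681850} = \frac{1}{\frac{1}{19 + 977 - 622} + 681850} = \frac{1}{\frac{1}{374} + 681850} = \frac{1}{\frac{255011901}{374}} = \frac{374}{255011901}$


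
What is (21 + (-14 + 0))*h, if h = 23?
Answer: 161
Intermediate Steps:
(21 + (-14 + 0))*h = (21 + (-14 + 0))*23 = (21 - 14)*23 = 7*23 = 161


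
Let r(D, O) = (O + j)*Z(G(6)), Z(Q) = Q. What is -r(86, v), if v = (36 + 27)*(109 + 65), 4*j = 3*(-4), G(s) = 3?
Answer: -32877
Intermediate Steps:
j = -3 (j = (3*(-4))/4 = (¼)*(-12) = -3)
v = 10962 (v = 63*174 = 10962)
r(D, O) = -9 + 3*O (r(D, O) = (O - 3)*3 = (-3 + O)*3 = -9 + 3*O)
-r(86, v) = -(-9 + 3*10962) = -(-9 + 32886) = -1*32877 = -32877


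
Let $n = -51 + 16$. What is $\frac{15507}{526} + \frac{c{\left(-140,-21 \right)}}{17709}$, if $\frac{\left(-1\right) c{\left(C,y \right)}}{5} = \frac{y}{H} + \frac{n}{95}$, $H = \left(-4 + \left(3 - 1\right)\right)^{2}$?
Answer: $\frac{10435873099}{353967492} \approx 29.483$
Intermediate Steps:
$n = -35$
$H = 4$ ($H = \left(-4 + 2\right)^{2} = \left(-2\right)^{2} = 4$)
$c{\left(C,y \right)} = \frac{35}{19} - \frac{5 y}{4}$ ($c{\left(C,y \right)} = - 5 \left(\frac{y}{4} - \frac{35}{95}\right) = - 5 \left(y \frac{1}{4} - \frac{7}{19}\right) = - 5 \left(\frac{y}{4} - \frac{7}{19}\right) = - 5 \left(- \frac{7}{19} + \frac{y}{4}\right) = \frac{35}{19} - \frac{5 y}{4}$)
$\frac{15507}{526} + \frac{c{\left(-140,-21 \right)}}{17709} = \frac{15507}{526} + \frac{\frac{35}{19} - - \frac{105}{4}}{17709} = 15507 \cdot \frac{1}{526} + \left(\frac{35}{19} + \frac{105}{4}\right) \frac{1}{17709} = \frac{15507}{526} + \frac{2135}{76} \cdot \frac{1}{17709} = \frac{15507}{526} + \frac{2135}{1345884} = \frac{10435873099}{353967492}$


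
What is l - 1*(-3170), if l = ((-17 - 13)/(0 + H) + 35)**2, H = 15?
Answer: 4259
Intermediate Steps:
l = 1089 (l = ((-17 - 13)/(0 + 15) + 35)**2 = (-30/15 + 35)**2 = (-30*1/15 + 35)**2 = (-2 + 35)**2 = 33**2 = 1089)
l - 1*(-3170) = 1089 - 1*(-3170) = 1089 + 3170 = 4259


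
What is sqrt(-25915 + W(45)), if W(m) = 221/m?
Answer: I*sqrt(5829770)/15 ≈ 160.97*I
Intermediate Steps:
sqrt(-25915 + W(45)) = sqrt(-25915 + 221/45) = sqrt(-1165954/45) = I*sqrt(5829770)/15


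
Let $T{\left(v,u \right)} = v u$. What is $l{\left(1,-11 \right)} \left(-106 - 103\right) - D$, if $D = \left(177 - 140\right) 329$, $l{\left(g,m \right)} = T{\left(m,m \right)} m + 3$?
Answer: $265379$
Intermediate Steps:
$T{\left(v,u \right)} = u v$
$l{\left(g,m \right)} = 3 + m^{3}$ ($l{\left(g,m \right)} = m m m + 3 = m^{2} m + 3 = m^{3} + 3 = 3 + m^{3}$)
$D = 12173$ ($D = 37 \cdot 329 = 12173$)
$l{\left(1,-11 \right)} \left(-106 - 103\right) - D = \left(3 + \left(-11\right)^{3}\right) \left(-106 - 103\right) - 12173 = \left(3 - 1331\right) \left(-209\right) - 12173 = \left(-1328\right) \left(-209\right) - 12173 = 277552 - 12173 = 265379$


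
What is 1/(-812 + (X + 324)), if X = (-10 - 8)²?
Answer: -1/164 ≈ -0.0060976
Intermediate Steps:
X = 324 (X = (-18)² = 324)
1/(-812 + (X + 324)) = 1/(-812 + (324 + 324)) = 1/(-812 + 648) = 1/(-164) = -1/164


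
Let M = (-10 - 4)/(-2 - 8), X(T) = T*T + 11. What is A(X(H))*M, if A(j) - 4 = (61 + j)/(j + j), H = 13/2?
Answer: 15127/2130 ≈ 7.1019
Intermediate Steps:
H = 13/2 (H = 13*(½) = 13/2 ≈ 6.5000)
X(T) = 11 + T² (X(T) = T² + 11 = 11 + T²)
A(j) = 4 + (61 + j)/(2*j) (A(j) = 4 + (61 + j)/(j + j) = 4 + (61 + j)/((2*j)) = 4 + (61 + j)*(1/(2*j)) = 4 + (61 + j)/(2*j))
M = 7/5 (M = -14/(-10) = -14*(-⅒) = 7/5 ≈ 1.4000)
A(X(H))*M = ((61 + 9*(11 + (13/2)²))/(2*(11 + (13/2)²)))*(7/5) = ((61 + 9*(11 + 169/4))/(2*(11 + 169/4)))*(7/5) = ((61 + 9*(213/4))/(2*(213/4)))*(7/5) = ((½)*(4/213)*(61 + 1917/4))*(7/5) = ((½)*(4/213)*(2161/4))*(7/5) = (2161/426)*(7/5) = 15127/2130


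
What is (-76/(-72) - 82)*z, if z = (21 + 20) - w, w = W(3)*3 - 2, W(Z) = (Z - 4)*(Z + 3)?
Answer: -88877/18 ≈ -4937.6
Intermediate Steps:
W(Z) = (-4 + Z)*(3 + Z)
w = -20 (w = (-12 + 3² - 1*3)*3 - 2 = (-12 + 9 - 3)*3 - 2 = -6*3 - 2 = -18 - 2 = -20)
z = 61 (z = (21 + 20) - 1*(-20) = 41 + 20 = 61)
(-76/(-72) - 82)*z = (-76/(-72) - 82)*61 = (-76*(-1/72) - 82)*61 = (19/18 - 82)*61 = -1457/18*61 = -88877/18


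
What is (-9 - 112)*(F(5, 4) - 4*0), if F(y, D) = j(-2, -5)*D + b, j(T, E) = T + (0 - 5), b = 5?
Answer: 2783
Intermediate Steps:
j(T, E) = -5 + T (j(T, E) = T - 5 = -5 + T)
F(y, D) = 5 - 7*D (F(y, D) = (-5 - 2)*D + 5 = -7*D + 5 = 5 - 7*D)
(-9 - 112)*(F(5, 4) - 4*0) = (-9 - 112)*((5 - 7*4) - 4*0) = -121*((5 - 28) + 0) = -121*(-23 + 0) = -121*(-23) = 2783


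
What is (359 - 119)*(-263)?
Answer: -63120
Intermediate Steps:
(359 - 119)*(-263) = 240*(-263) = -63120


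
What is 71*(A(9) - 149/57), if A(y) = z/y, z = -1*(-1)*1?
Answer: -30388/171 ≈ -177.71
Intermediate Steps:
z = 1 (z = 1*1 = 1)
A(y) = 1/y
71*(A(9) - 149/57) = 71*(1/9 - 149/57) = 71*(-428/171) = -30388/171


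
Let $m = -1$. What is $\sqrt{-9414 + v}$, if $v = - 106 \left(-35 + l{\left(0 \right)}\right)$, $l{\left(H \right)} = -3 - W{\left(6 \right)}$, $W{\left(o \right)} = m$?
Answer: $2 i \sqrt{1373} \approx 74.108 i$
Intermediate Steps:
$W{\left(o \right)} = -1$
$l{\left(H \right)} = -2$ ($l{\left(H \right)} = -3 - -1 = -3 + 1 = -2$)
$v = 3922$ ($v = - 106 \left(-35 - 2\right) = \left(-106\right) \left(-37\right) = 3922$)
$\sqrt{-9414 + v} = \sqrt{-9414 + 3922} = \sqrt{-5492} = 2 i \sqrt{1373}$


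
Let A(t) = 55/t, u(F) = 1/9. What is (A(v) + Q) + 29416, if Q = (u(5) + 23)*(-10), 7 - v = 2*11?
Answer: 262631/9 ≈ 29181.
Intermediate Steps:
v = -15 (v = 7 - 2*11 = 7 - 1*22 = 7 - 22 = -15)
u(F) = ⅑
Q = -2080/9 (Q = (⅑ + 23)*(-10) = (208/9)*(-10) = -2080/9 ≈ -231.11)
(A(v) + Q) + 29416 = (55/(-15) - 2080/9) + 29416 = (55*(-1/15) - 2080/9) + 29416 = (-11/3 - 2080/9) + 29416 = -2113/9 + 29416 = 262631/9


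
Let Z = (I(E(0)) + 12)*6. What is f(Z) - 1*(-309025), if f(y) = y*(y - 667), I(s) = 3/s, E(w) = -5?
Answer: 6702019/25 ≈ 2.6808e+5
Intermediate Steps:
Z = 342/5 (Z = (3/(-5) + 12)*6 = (3*(-⅕) + 12)*6 = (-⅗ + 12)*6 = (57/5)*6 = 342/5 ≈ 68.400)
f(y) = y*(-667 + y)
f(Z) - 1*(-309025) = 342*(-667 + 342/5)/5 - 1*(-309025) = (342/5)*(-2993/5) + 309025 = -1023606/25 + 309025 = 6702019/25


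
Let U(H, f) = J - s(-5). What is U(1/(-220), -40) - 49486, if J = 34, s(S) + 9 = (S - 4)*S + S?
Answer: -49483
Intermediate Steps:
s(S) = -9 + S + S*(-4 + S) (s(S) = -9 + ((S - 4)*S + S) = -9 + ((-4 + S)*S + S) = -9 + (S*(-4 + S) + S) = -9 + (S + S*(-4 + S)) = -9 + S + S*(-4 + S))
U(H, f) = 3 (U(H, f) = 34 - (-9 + (-5)² - 3*(-5)) = 34 - (-9 + 25 + 15) = 34 - 1*31 = 34 - 31 = 3)
U(1/(-220), -40) - 49486 = 3 - 49486 = -49483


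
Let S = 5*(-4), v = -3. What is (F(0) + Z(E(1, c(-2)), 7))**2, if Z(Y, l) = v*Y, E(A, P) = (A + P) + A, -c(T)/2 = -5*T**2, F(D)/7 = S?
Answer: 70756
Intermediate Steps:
S = -20
F(D) = -140 (F(D) = 7*(-20) = -140)
c(T) = 10*T**2 (c(T) = -(-10)*T**2 = 10*T**2)
E(A, P) = P + 2*A
Z(Y, l) = -3*Y
(F(0) + Z(E(1, c(-2)), 7))**2 = (-140 - 3*(10*(-2)**2 + 2*1))**2 = (-140 - 3*(10*4 + 2))**2 = (-140 - 3*(40 + 2))**2 = (-140 - 3*42)**2 = (-140 - 126)**2 = (-266)**2 = 70756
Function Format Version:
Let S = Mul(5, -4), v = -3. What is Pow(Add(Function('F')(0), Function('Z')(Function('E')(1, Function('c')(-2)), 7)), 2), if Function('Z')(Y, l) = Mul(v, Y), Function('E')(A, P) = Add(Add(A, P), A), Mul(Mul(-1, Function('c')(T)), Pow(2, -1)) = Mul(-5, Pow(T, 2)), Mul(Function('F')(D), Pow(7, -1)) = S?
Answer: 70756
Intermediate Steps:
S = -20
Function('F')(D) = -140 (Function('F')(D) = Mul(7, -20) = -140)
Function('c')(T) = Mul(10, Pow(T, 2)) (Function('c')(T) = Mul(-2, Mul(-5, Pow(T, 2))) = Mul(10, Pow(T, 2)))
Function('E')(A, P) = Add(P, Mul(2, A))
Function('Z')(Y, l) = Mul(-3, Y)
Pow(Add(Function('F')(0), Function('Z')(Function('E')(1, Function('c')(-2)), 7)), 2) = Pow(Add(-140, Mul(-3, Add(Mul(10, Pow(-2, 2)), Mul(2, 1)))), 2) = Pow(Add(-140, Mul(-3, Add(Mul(10, 4), 2))), 2) = Pow(Add(-140, Mul(-3, Add(40, 2))), 2) = Pow(Add(-140, Mul(-3, 42)), 2) = Pow(Add(-140, -126), 2) = Pow(-266, 2) = 70756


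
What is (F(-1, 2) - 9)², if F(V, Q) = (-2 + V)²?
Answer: 0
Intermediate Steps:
(F(-1, 2) - 9)² = ((-2 - 1)² - 9)² = ((-3)² - 9)² = (9 - 9)² = 0² = 0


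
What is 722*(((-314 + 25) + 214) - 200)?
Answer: -198550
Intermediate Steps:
722*(((-314 + 25) + 214) - 200) = 722*((-289 + 214) - 200) = 722*(-75 - 200) = 722*(-275) = -198550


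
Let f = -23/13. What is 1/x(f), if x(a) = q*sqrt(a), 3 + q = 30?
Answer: -I*sqrt(299)/621 ≈ -0.027845*I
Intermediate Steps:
q = 27 (q = -3 + 30 = 27)
f = -23/13 (f = -23*1/13 = -23/13 ≈ -1.7692)
x(a) = 27*sqrt(a)
1/x(f) = 1/(27*sqrt(-23/13)) = 1/(27*(I*sqrt(299)/13)) = 1/(27*I*sqrt(299)/13) = -I*sqrt(299)/621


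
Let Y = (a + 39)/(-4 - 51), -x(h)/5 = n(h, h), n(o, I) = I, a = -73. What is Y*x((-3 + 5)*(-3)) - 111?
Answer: -1017/11 ≈ -92.455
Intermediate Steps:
x(h) = -5*h
Y = 34/55 (Y = (-73 + 39)/(-4 - 51) = -34/(-55) = -34*(-1/55) = 34/55 ≈ 0.61818)
Y*x((-3 + 5)*(-3)) - 111 = 34*(-5*(-3 + 5)*(-3))/55 - 111 = 34*(-10*(-3))/55 - 111 = 34*(-5*(-6))/55 - 111 = (34/55)*30 - 111 = 204/11 - 111 = -1017/11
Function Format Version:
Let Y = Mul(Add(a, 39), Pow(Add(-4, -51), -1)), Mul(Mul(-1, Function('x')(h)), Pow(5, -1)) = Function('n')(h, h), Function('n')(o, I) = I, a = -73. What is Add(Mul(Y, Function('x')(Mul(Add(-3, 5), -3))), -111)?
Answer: Rational(-1017, 11) ≈ -92.455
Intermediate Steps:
Function('x')(h) = Mul(-5, h)
Y = Rational(34, 55) (Y = Mul(Add(-73, 39), Pow(Add(-4, -51), -1)) = Mul(-34, Pow(-55, -1)) = Mul(-34, Rational(-1, 55)) = Rational(34, 55) ≈ 0.61818)
Add(Mul(Y, Function('x')(Mul(Add(-3, 5), -3))), -111) = Add(Mul(Rational(34, 55), Mul(-5, Mul(Add(-3, 5), -3))), -111) = Add(Mul(Rational(34, 55), Mul(-5, Mul(2, -3))), -111) = Add(Mul(Rational(34, 55), Mul(-5, -6)), -111) = Add(Mul(Rational(34, 55), 30), -111) = Add(Rational(204, 11), -111) = Rational(-1017, 11)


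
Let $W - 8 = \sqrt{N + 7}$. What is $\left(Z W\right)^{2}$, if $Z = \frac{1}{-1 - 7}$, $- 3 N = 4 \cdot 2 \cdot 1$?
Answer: $\frac{205}{192} + \frac{\sqrt{39}}{12} \approx 1.5881$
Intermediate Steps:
$N = - \frac{8}{3}$ ($N = - \frac{4 \cdot 2 \cdot 1}{3} = - \frac{8 \cdot 1}{3} = \left(- \frac{1}{3}\right) 8 = - \frac{8}{3} \approx -2.6667$)
$Z = - \frac{1}{8}$ ($Z = \frac{1}{-8} = - \frac{1}{8} \approx -0.125$)
$W = 8 + \frac{\sqrt{39}}{3}$ ($W = 8 + \sqrt{- \frac{8}{3} + 7} = 8 + \sqrt{\frac{13}{3}} = 8 + \frac{\sqrt{39}}{3} \approx 10.082$)
$\left(Z W\right)^{2} = \left(- \frac{8 + \frac{\sqrt{39}}{3}}{8}\right)^{2} = \left(-1 - \frac{\sqrt{39}}{24}\right)^{2}$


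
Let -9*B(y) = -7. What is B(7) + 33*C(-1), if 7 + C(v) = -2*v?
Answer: -1478/9 ≈ -164.22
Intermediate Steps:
B(y) = 7/9 (B(y) = -1/9*(-7) = 7/9)
C(v) = -7 - 2*v
B(7) + 33*C(-1) = 7/9 + 33*(-7 - 2*(-1)) = 7/9 + 33*(-7 + 2) = 7/9 + 33*(-5) = 7/9 - 165 = -1478/9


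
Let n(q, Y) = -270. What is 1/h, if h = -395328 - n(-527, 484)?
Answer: -1/395058 ≈ -2.5313e-6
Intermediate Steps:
h = -395058 (h = -395328 - 1*(-270) = -395328 + 270 = -395058)
1/h = 1/(-395058) = -1/395058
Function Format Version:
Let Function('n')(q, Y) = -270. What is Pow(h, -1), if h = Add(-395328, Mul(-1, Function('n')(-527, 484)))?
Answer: Rational(-1, 395058) ≈ -2.5313e-6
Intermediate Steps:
h = -395058 (h = Add(-395328, Mul(-1, -270)) = Add(-395328, 270) = -395058)
Pow(h, -1) = Pow(-395058, -1) = Rational(-1, 395058)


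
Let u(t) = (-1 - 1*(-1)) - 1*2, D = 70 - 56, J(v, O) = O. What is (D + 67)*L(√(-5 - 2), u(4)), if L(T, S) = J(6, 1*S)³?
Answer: -648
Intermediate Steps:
D = 14
u(t) = -2 (u(t) = (-1 + 1) - 2 = 0 - 2 = -2)
L(T, S) = S³ (L(T, S) = (1*S)³ = S³)
(D + 67)*L(√(-5 - 2), u(4)) = (14 + 67)*(-2)³ = 81*(-8) = -648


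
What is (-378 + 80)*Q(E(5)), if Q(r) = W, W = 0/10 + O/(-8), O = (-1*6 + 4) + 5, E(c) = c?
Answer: 447/4 ≈ 111.75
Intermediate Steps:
O = 3 (O = (-6 + 4) + 5 = -2 + 5 = 3)
W = -3/8 (W = 0/10 + 3/(-8) = 0*(1/10) + 3*(-1/8) = 0 - 3/8 = -3/8 ≈ -0.37500)
Q(r) = -3/8
(-378 + 80)*Q(E(5)) = (-378 + 80)*(-3/8) = -298*(-3/8) = 447/4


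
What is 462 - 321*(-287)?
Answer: 92589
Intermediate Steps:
462 - 321*(-287) = 462 + 92127 = 92589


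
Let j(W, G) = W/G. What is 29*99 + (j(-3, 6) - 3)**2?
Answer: 11533/4 ≈ 2883.3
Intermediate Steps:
29*99 + (j(-3, 6) - 3)**2 = 29*99 + (-3/6 - 3)**2 = 2871 + (-3*1/6 - 3)**2 = 2871 + (-1/2 - 3)**2 = 2871 + (-7/2)**2 = 2871 + 49/4 = 11533/4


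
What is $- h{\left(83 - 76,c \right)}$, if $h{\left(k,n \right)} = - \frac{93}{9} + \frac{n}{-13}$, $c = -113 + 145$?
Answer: $\frac{499}{39} \approx 12.795$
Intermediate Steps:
$c = 32$
$h{\left(k,n \right)} = - \frac{31}{3} - \frac{n}{13}$ ($h{\left(k,n \right)} = \left(-93\right) \frac{1}{9} + n \left(- \frac{1}{13}\right) = - \frac{31}{3} - \frac{n}{13}$)
$- h{\left(83 - 76,c \right)} = - (- \frac{31}{3} - \frac{32}{13}) = \left(-1\right) \left(- \frac{499}{39}\right) = \frac{499}{39}$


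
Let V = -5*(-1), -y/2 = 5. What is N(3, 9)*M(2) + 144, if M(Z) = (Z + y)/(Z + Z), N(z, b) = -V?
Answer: 154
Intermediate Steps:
y = -10 (y = -2*5 = -10)
V = 5
N(z, b) = -5 (N(z, b) = -1*5 = -5)
M(Z) = (-10 + Z)/(2*Z) (M(Z) = (Z - 10)/(Z + Z) = (-10 + Z)/((2*Z)) = (-10 + Z)*(1/(2*Z)) = (-10 + Z)/(2*Z))
N(3, 9)*M(2) + 144 = -5*(-10 + 2)/(2*2) + 144 = -5*(-8)/(2*2) + 144 = -5*(-2) + 144 = 10 + 144 = 154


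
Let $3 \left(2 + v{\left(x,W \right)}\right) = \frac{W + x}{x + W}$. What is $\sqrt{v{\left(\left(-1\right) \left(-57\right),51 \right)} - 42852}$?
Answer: $\frac{i \sqrt{385683}}{3} \approx 207.01 i$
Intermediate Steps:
$v{\left(x,W \right)} = - \frac{5}{3}$ ($v{\left(x,W \right)} = -2 + \frac{\left(W + x\right) \frac{1}{x + W}}{3} = -2 + \frac{\left(W + x\right) \frac{1}{W + x}}{3} = -2 + \frac{1}{3} \cdot 1 = -2 + \frac{1}{3} = - \frac{5}{3}$)
$\sqrt{v{\left(\left(-1\right) \left(-57\right),51 \right)} - 42852} = \sqrt{- \frac{5}{3} - 42852} = \sqrt{- \frac{128561}{3}} = \frac{i \sqrt{385683}}{3}$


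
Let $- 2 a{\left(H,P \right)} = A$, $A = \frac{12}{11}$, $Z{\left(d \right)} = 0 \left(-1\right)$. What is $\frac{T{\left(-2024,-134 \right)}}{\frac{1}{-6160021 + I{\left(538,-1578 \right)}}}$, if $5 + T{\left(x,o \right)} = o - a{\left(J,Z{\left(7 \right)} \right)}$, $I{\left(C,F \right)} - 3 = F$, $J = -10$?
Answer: $\frac{9384110708}{11} \approx 8.531 \cdot 10^{8}$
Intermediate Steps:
$I{\left(C,F \right)} = 3 + F$
$Z{\left(d \right)} = 0$
$A = \frac{12}{11}$ ($A = 12 \cdot \frac{1}{11} = \frac{12}{11} \approx 1.0909$)
$a{\left(H,P \right)} = - \frac{6}{11}$ ($a{\left(H,P \right)} = \left(- \frac{1}{2}\right) \frac{12}{11} = - \frac{6}{11}$)
$T{\left(x,o \right)} = - \frac{49}{11} + o$ ($T{\left(x,o \right)} = -5 + \left(o - - \frac{6}{11}\right) = -5 + \left(o + \frac{6}{11}\right) = -5 + \left(\frac{6}{11} + o\right) = - \frac{49}{11} + o$)
$\frac{T{\left(-2024,-134 \right)}}{\frac{1}{-6160021 + I{\left(538,-1578 \right)}}} = \frac{- \frac{49}{11} - 134}{\frac{1}{-6160021 + \left(3 - 1578\right)}} = - \frac{1523}{11 \frac{1}{-6160021 - 1575}} = - \frac{1523}{11 \frac{1}{-6161596}} = - \frac{1523}{11 \left(- \frac{1}{6161596}\right)} = \left(- \frac{1523}{11}\right) \left(-6161596\right) = \frac{9384110708}{11}$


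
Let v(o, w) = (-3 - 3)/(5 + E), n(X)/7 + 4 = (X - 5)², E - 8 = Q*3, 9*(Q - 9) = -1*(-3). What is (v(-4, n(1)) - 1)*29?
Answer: -1363/41 ≈ -33.244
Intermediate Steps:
Q = 28/3 (Q = 9 + (-1*(-3))/9 = 9 + (⅑)*3 = 9 + ⅓ = 28/3 ≈ 9.3333)
E = 36 (E = 8 + (28/3)*3 = 8 + 28 = 36)
n(X) = -28 + 7*(-5 + X)² (n(X) = -28 + 7*(X - 5)² = -28 + 7*(-5 + X)²)
v(o, w) = -6/41 (v(o, w) = (-3 - 3)/(5 + 36) = -6/41)
(v(-4, n(1)) - 1)*29 = (-6/41 - 1)*29 = -47/41*29 = -1363/41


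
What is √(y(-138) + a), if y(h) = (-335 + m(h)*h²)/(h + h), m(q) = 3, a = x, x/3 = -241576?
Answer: 5*I*√552225561/138 ≈ 851.43*I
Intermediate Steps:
x = -724728 (x = 3*(-241576) = -724728)
a = -724728
y(h) = (-335 + 3*h²)/(2*h) (y(h) = (-335 + 3*h²)/(h + h) = (-335 + 3*h²)/((2*h)) = (-335 + 3*h²)*(1/(2*h)) = (-335 + 3*h²)/(2*h))
√(y(-138) + a) = √((½)*(-335 + 3*(-138)²)/(-138) - 724728) = √((½)*(-1/138)*(-335 + 3*19044) - 724728) = √((½)*(-1/138)*(-335 + 57132) - 724728) = √((½)*(-1/138)*56797 - 724728) = √(-56797/276 - 724728) = √(-200081725/276) = 5*I*√552225561/138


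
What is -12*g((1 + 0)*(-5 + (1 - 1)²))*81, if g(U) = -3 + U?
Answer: 7776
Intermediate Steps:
-12*g((1 + 0)*(-5 + (1 - 1)²))*81 = -12*(-3 + (1 + 0)*(-5 + (1 - 1)²))*81 = -12*(-3 + 1*(-5 + 0²))*81 = -12*(-3 + 1*(-5 + 0))*81 = -12*(-3 + 1*(-5))*81 = -12*(-3 - 5)*81 = -12*(-8)*81 = 96*81 = 7776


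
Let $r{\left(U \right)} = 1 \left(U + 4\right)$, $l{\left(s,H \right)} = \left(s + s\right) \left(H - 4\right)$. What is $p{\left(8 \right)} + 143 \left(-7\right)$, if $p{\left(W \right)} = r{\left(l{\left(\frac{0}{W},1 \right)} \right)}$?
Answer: $-997$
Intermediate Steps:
$l{\left(s,H \right)} = 2 s \left(-4 + H\right)$
$r{\left(U \right)} = 4 + U$ ($r{\left(U \right)} = 1 \left(4 + U\right) = 4 + U$)
$p{\left(W \right)} = 4$ ($p{\left(W \right)} = 4 + 2 \frac{0}{W} \left(-4 + 1\right) = 4 + 2 \cdot 0 \left(-3\right) = 4 + 0 = 4$)
$p{\left(8 \right)} + 143 \left(-7\right) = 4 + 143 \left(-7\right) = 4 - 1001 = -997$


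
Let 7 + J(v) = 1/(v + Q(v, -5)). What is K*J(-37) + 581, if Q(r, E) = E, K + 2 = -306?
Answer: 8233/3 ≈ 2744.3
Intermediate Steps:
K = -308 (K = -2 - 306 = -308)
J(v) = -7 + 1/(-5 + v) (J(v) = -7 + 1/(v - 5) = -7 + 1/(-5 + v))
K*J(-37) + 581 = -308*(36 - 7*(-37))/(-5 - 37) + 581 = -308*(36 + 259)/(-42) + 581 = -(-22)*295/3 + 581 = -308*(-295/42) + 581 = 6490/3 + 581 = 8233/3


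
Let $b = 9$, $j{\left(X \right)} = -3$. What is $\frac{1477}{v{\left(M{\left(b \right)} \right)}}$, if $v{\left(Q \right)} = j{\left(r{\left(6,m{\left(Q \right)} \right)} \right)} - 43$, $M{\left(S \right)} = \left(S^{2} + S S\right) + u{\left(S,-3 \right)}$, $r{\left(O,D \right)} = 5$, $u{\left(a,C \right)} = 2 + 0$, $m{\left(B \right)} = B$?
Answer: $- \frac{1477}{46} \approx -32.109$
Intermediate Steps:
$u{\left(a,C \right)} = 2$
$M{\left(S \right)} = 2 + 2 S^{2}$ ($M{\left(S \right)} = \left(S^{2} + S S\right) + 2 = \left(S^{2} + S^{2}\right) + 2 = 2 S^{2} + 2 = 2 + 2 S^{2}$)
$v{\left(Q \right)} = -46$ ($v{\left(Q \right)} = -3 - 43 = -46$)
$\frac{1477}{v{\left(M{\left(b \right)} \right)}} = \frac{1477}{-46} = 1477 \left(- \frac{1}{46}\right) = - \frac{1477}{46}$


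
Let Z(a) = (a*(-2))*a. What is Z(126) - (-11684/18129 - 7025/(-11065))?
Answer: -1273873248257/40119477 ≈ -31752.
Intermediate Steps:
Z(a) = -2*a² (Z(a) = (-2*a)*a = -2*a²)
Z(126) - (-11684/18129 - 7025/(-11065)) = -2*126² - (-11684/18129 - 7025/(-11065)) = -2*15876 - (-11684*1/18129 - 7025*(-1/11065)) = -31752 - (-11684/18129 + 1405/2213) = -31752 - 1*(-385447/40119477) = -31752 + 385447/40119477 = -1273873248257/40119477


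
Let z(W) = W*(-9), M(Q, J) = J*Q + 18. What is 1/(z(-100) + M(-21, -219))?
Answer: 1/5517 ≈ 0.00018126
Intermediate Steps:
M(Q, J) = 18 + J*Q
z(W) = -9*W
1/(z(-100) + M(-21, -219)) = 1/(-9*(-100) + (18 - 219*(-21))) = 1/(900 + (18 + 4599)) = 1/(900 + 4617) = 1/5517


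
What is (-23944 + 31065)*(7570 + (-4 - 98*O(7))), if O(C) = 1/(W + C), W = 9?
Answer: 430670959/8 ≈ 5.3834e+7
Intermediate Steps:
O(C) = 1/(9 + C)
(-23944 + 31065)*(7570 + (-4 - 98*O(7))) = (-23944 + 31065)*(7570 + (-4 - 98/(9 + 7))) = 7121*(7570 + (-4 - 98/16)) = 7121*(7570 + (-4 - 98*1/16)) = 7121*(7570 + (-4 - 49/8)) = 7121*(7570 - 81/8) = 7121*(60479/8) = 430670959/8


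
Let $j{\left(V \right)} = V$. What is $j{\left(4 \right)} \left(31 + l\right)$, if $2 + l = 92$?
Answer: $484$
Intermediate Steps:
$l = 90$ ($l = -2 + 92 = 90$)
$j{\left(4 \right)} \left(31 + l\right) = 4 \left(31 + 90\right) = 4 \cdot 121 = 484$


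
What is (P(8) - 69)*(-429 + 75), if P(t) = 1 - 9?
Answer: 27258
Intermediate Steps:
P(t) = -8
(P(8) - 69)*(-429 + 75) = (-8 - 69)*(-429 + 75) = -77*(-354) = 27258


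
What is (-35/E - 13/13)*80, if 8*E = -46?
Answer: 9360/23 ≈ 406.96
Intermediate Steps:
E = -23/4 (E = (1/8)*(-46) = -23/4 ≈ -5.7500)
(-35/E - 13/13)*80 = (-35/(-23/4) - 13/13)*80 = (-35*(-4/23) - 13*1/13)*80 = (140/23 - 1)*80 = (117/23)*80 = 9360/23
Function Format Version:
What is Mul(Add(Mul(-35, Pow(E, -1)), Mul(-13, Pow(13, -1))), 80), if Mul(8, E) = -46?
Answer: Rational(9360, 23) ≈ 406.96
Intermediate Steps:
E = Rational(-23, 4) (E = Mul(Rational(1, 8), -46) = Rational(-23, 4) ≈ -5.7500)
Mul(Add(Mul(-35, Pow(E, -1)), Mul(-13, Pow(13, -1))), 80) = Mul(Add(Mul(-35, Pow(Rational(-23, 4), -1)), Mul(-13, Pow(13, -1))), 80) = Mul(Add(Mul(-35, Rational(-4, 23)), Mul(-13, Rational(1, 13))), 80) = Mul(Add(Rational(140, 23), -1), 80) = Mul(Rational(117, 23), 80) = Rational(9360, 23)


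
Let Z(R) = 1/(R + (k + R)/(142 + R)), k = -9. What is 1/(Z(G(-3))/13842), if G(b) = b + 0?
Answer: -5938218/139 ≈ -42721.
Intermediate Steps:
G(b) = b
Z(R) = 1/(R + (-9 + R)/(142 + R))
1/(Z(G(-3))/13842) = 1/(((142 - 3)/(-9 + (-3)**2 + 143*(-3)))/13842) = 1/((139/(-9 + 9 - 429))*(1/13842)) = 1/((139/(-429))*(1/13842)) = 1/(-1/429*139*(1/13842)) = 1/(-139/429*1/13842) = 1/(-139/5938218) = -5938218/139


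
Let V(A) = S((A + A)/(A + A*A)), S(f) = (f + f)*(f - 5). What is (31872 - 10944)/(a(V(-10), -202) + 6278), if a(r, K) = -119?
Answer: 6976/2053 ≈ 3.3980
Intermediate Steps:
S(f) = 2*f*(-5 + f) (S(f) = (2*f)*(-5 + f) = 2*f*(-5 + f))
V(A) = 4*A*(-5 + 2*A/(A + A²))/(A + A²) (V(A) = 2*((A + A)/(A + A*A))*(-5 + (A + A)/(A + A*A)) = 2*((2*A)/(A + A²))*(-5 + (2*A)/(A + A²)) = 2*(2*A/(A + A²))*(-5 + 2*A/(A + A²)) = 4*A*(-5 + 2*A/(A + A²))/(A + A²))
(31872 - 10944)/(a(V(-10), -202) + 6278) = (31872 - 10944)/(-119 + 6278) = 20928/6159 = 20928*(1/6159) = 6976/2053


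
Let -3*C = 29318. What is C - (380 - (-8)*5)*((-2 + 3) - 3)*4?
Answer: -19238/3 ≈ -6412.7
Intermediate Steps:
C = -29318/3 (C = -1/3*29318 = -29318/3 ≈ -9772.7)
C - (380 - (-8)*5)*((-2 + 3) - 3)*4 = -29318/3 - (380 - (-8)*5)*((-2 + 3) - 3)*4 = -29318/3 - (380 - 1*(-40))*(1 - 3)*4 = -29318/3 - (380 + 40)*(-2*4) = -29318/3 - 420*(-8) = -29318/3 - 1*(-3360) = -29318/3 + 3360 = -19238/3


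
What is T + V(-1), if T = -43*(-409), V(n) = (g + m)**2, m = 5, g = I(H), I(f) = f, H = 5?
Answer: 17687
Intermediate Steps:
g = 5
V(n) = 100 (V(n) = (5 + 5)**2 = 10**2 = 100)
T = 17587
T + V(-1) = 17587 + 100 = 17687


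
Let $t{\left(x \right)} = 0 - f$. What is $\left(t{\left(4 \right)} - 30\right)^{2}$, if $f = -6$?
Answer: $576$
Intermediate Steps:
$t{\left(x \right)} = 6$ ($t{\left(x \right)} = 0 - -6 = 0 + 6 = 6$)
$\left(t{\left(4 \right)} - 30\right)^{2} = \left(6 - 30\right)^{2} = \left(-24\right)^{2} = 576$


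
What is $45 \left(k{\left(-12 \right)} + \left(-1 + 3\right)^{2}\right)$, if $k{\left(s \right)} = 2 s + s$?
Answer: $-1440$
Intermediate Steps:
$k{\left(s \right)} = 3 s$
$45 \left(k{\left(-12 \right)} + \left(-1 + 3\right)^{2}\right) = 45 \left(3 \left(-12\right) + \left(-1 + 3\right)^{2}\right) = 45 \left(-36 + 2^{2}\right) = 45 \left(-36 + 4\right) = 45 \left(-32\right) = -1440$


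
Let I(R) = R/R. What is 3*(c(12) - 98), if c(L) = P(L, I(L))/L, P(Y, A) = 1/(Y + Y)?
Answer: -28223/96 ≈ -293.99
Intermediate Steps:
I(R) = 1
P(Y, A) = 1/(2*Y)
c(L) = 1/(2*L²) (c(L) = (1/(2*L))/L = 1/(2*L²))
3*(c(12) - 98) = 3*((½)/12² - 98) = 3*((½)*(1/144) - 98) = 3*(1/288 - 98) = 3*(-28223/288) = -28223/96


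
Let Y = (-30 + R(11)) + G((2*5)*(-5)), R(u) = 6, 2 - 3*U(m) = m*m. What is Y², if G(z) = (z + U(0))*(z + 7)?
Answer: 39589264/9 ≈ 4.3988e+6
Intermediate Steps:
U(m) = ⅔ - m²/3 (U(m) = ⅔ - m*m/3 = ⅔ - m²/3)
G(z) = (7 + z)*(⅔ + z) (G(z) = (z + (⅔ - ⅓*0²))*(z + 7) = (z + (⅔ - ⅓*0))*(7 + z) = (z + (⅔ + 0))*(7 + z) = (z + ⅔)*(7 + z) = (⅔ + z)*(7 + z) = (7 + z)*(⅔ + z))
Y = 6292/3 (Y = (-30 + 6) + (14/3 + ((2*5)*(-5))² + 23*((2*5)*(-5))/3) = -24 + (14/3 + (10*(-5))² + 23*(10*(-5))/3) = -24 + (14/3 + (-50)² + (23/3)*(-50)) = -24 + (14/3 + 2500 - 1150/3) = -24 + 6364/3 = 6292/3 ≈ 2097.3)
Y² = (6292/3)² = 39589264/9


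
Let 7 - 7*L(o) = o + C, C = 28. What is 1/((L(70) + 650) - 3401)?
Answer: -1/2764 ≈ -0.00036179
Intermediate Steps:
L(o) = -3 - o/7 (L(o) = 1 - (o + 28)/7 = 1 - (28 + o)/7 = 1 + (-4 - o/7) = -3 - o/7)
1/((L(70) + 650) - 3401) = 1/(((-3 - ⅐*70) + 650) - 3401) = 1/(((-3 - 10) + 650) - 3401) = 1/((-13 + 650) - 3401) = 1/(637 - 3401) = 1/(-2764) = -1/2764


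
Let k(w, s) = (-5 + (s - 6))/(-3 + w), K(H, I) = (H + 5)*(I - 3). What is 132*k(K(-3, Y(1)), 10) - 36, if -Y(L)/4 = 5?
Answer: -1632/49 ≈ -33.306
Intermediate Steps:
Y(L) = -20 (Y(L) = -4*5 = -20)
K(H, I) = (-3 + I)*(5 + H) (K(H, I) = (5 + H)*(-3 + I) = (-3 + I)*(5 + H))
k(w, s) = (-11 + s)/(-3 + w) (k(w, s) = (-5 + (-6 + s))/(-3 + w) = (-11 + s)/(-3 + w))
132*k(K(-3, Y(1)), 10) - 36 = 132*((-11 + 10)/(-3 + (-15 - 3*(-3) + 5*(-20) - 3*(-20)))) - 36 = 132*(-1/(-3 + (-15 + 9 - 100 + 60))) - 36 = 132*(-1/(-3 - 46)) - 36 = 132*(-1/(-49)) - 36 = 132*(-1/49*(-1)) - 36 = 132*(1/49) - 36 = 132/49 - 36 = -1632/49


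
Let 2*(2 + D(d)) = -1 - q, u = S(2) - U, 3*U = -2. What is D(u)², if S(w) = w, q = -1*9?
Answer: 4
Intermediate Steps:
U = -⅔ (U = (⅓)*(-2) = -⅔ ≈ -0.66667)
q = -9
u = 8/3 (u = 2 - 1*(-⅔) = 2 + ⅔ = 8/3 ≈ 2.6667)
D(d) = 2 (D(d) = -2 + (-1 - 1*(-9))/2 = -2 + (-1 + 9)/2 = -2 + (½)*8 = -2 + 4 = 2)
D(u)² = 2² = 4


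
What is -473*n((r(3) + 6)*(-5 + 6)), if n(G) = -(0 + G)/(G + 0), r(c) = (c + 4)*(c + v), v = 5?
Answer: 473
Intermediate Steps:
r(c) = (4 + c)*(5 + c) (r(c) = (c + 4)*(c + 5) = (4 + c)*(5 + c))
n(G) = -1 (n(G) = -G/G = -1*1 = -1)
-473*n((r(3) + 6)*(-5 + 6)) = -473*(-1) = 473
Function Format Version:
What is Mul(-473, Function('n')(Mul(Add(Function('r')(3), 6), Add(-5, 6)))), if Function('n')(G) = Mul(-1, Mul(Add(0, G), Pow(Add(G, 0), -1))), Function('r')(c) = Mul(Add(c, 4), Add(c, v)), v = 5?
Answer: 473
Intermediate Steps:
Function('r')(c) = Mul(Add(4, c), Add(5, c)) (Function('r')(c) = Mul(Add(c, 4), Add(c, 5)) = Mul(Add(4, c), Add(5, c)))
Function('n')(G) = -1 (Function('n')(G) = Mul(-1, Mul(G, Pow(G, -1))) = Mul(-1, 1) = -1)
Mul(-473, Function('n')(Mul(Add(Function('r')(3), 6), Add(-5, 6)))) = Mul(-473, -1) = 473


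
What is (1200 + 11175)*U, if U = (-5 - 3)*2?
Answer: -198000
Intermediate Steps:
U = -16 (U = -8*2 = -16)
(1200 + 11175)*U = (1200 + 11175)*(-16) = 12375*(-16) = -198000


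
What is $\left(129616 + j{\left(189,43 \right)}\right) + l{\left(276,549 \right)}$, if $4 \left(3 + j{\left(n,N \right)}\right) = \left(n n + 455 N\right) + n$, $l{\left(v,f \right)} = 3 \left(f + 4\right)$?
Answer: $\frac{580563}{4} \approx 1.4514 \cdot 10^{5}$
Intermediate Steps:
$l{\left(v,f \right)} = 12 + 3 f$ ($l{\left(v,f \right)} = 3 \left(4 + f\right) = 12 + 3 f$)
$j{\left(n,N \right)} = -3 + \frac{n}{4} + \frac{n^{2}}{4} + \frac{455 N}{4}$ ($j{\left(n,N \right)} = -3 + \frac{\left(n n + 455 N\right) + n}{4} = -3 + \frac{\left(n^{2} + 455 N\right) + n}{4} = -3 + \frac{n + n^{2} + 455 N}{4} = -3 + \left(\frac{n}{4} + \frac{n^{2}}{4} + \frac{455 N}{4}\right) = -3 + \frac{n}{4} + \frac{n^{2}}{4} + \frac{455 N}{4}$)
$\left(129616 + j{\left(189,43 \right)}\right) + l{\left(276,549 \right)} = \left(129616 + \left(-3 + \frac{1}{4} \cdot 189 + \frac{189^{2}}{4} + \frac{455}{4} \cdot 43\right)\right) + \left(12 + 3 \cdot 549\right) = \left(129616 + \left(-3 + \frac{189}{4} + \frac{1}{4} \cdot 35721 + \frac{19565}{4}\right)\right) + \left(12 + 1647\right) = \left(129616 + \left(-3 + \frac{189}{4} + \frac{35721}{4} + \frac{19565}{4}\right)\right) + 1659 = \left(129616 + \frac{55463}{4}\right) + 1659 = \frac{573927}{4} + 1659 = \frac{580563}{4}$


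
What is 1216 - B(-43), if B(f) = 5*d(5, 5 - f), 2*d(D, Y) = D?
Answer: 2407/2 ≈ 1203.5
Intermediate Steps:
d(D, Y) = D/2
B(f) = 25/2 (B(f) = 5*((1/2)*5) = 5*(5/2) = 25/2)
1216 - B(-43) = 1216 - 1*25/2 = 1216 - 25/2 = 2407/2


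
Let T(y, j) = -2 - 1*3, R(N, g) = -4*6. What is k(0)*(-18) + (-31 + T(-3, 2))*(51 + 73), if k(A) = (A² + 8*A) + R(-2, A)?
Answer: -4032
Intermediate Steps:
R(N, g) = -24
T(y, j) = -5 (T(y, j) = -2 - 3 = -5)
k(A) = -24 + A² + 8*A (k(A) = (A² + 8*A) - 24 = -24 + A² + 8*A)
k(0)*(-18) + (-31 + T(-3, 2))*(51 + 73) = (-24 + 0² + 8*0)*(-18) + (-31 - 5)*(51 + 73) = (-24 + 0 + 0)*(-18) - 36*124 = -24*(-18) - 4464 = 432 - 4464 = -4032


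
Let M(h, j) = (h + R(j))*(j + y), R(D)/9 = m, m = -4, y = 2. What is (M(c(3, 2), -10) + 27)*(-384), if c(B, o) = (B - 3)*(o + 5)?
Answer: -120960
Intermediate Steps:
R(D) = -36 (R(D) = 9*(-4) = -36)
c(B, o) = (-3 + B)*(5 + o)
M(h, j) = (-36 + h)*(2 + j) (M(h, j) = (h - 36)*(j + 2) = (-36 + h)*(2 + j))
(M(c(3, 2), -10) + 27)*(-384) = ((-72 - 36*(-10) + 2*(-15 - 3*2 + 5*3 + 3*2) + (-15 - 3*2 + 5*3 + 3*2)*(-10)) + 27)*(-384) = ((-72 + 360 + 2*(-15 - 6 + 15 + 6) + (-15 - 6 + 15 + 6)*(-10)) + 27)*(-384) = ((-72 + 360 + 2*0 + 0*(-10)) + 27)*(-384) = ((-72 + 360 + 0 + 0) + 27)*(-384) = (288 + 27)*(-384) = 315*(-384) = -120960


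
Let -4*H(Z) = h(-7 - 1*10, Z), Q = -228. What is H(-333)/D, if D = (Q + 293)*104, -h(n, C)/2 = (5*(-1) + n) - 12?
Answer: -17/6760 ≈ -0.0025148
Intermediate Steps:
h(n, C) = 34 - 2*n (h(n, C) = -2*((5*(-1) + n) - 12) = -2*((-5 + n) - 12) = -2*(-17 + n) = 34 - 2*n)
D = 6760 (D = (-228 + 293)*104 = 65*104 = 6760)
H(Z) = -17 (H(Z) = -(34 - 2*(-7 - 1*10))/4 = -(34 - 2*(-7 - 10))/4 = -(34 - 2*(-17))/4 = -(34 + 34)/4 = -¼*68 = -17)
H(-333)/D = -17/6760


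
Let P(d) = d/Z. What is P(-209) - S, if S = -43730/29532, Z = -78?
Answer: 133099/31993 ≈ 4.1603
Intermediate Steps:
S = -21865/14766 (S = -43730*1/29532 = -21865/14766 ≈ -1.4808)
P(d) = -d/78 (P(d) = d/(-78) = d*(-1/78) = -d/78)
P(-209) - S = -1/78*(-209) - 1*(-21865/14766) = 209/78 + 21865/14766 = 133099/31993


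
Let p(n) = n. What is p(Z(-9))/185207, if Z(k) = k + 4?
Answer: -5/185207 ≈ -2.6997e-5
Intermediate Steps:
Z(k) = 4 + k
p(Z(-9))/185207 = (4 - 9)/185207 = -5*1/185207 = -5/185207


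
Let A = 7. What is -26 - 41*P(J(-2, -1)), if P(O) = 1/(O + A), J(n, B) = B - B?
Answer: -223/7 ≈ -31.857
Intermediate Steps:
J(n, B) = 0
P(O) = 1/(7 + O) (P(O) = 1/(O + 7) = 1/(7 + O))
-26 - 41*P(J(-2, -1)) = -26 - 41/(7 + 0) = -26 - 41/7 = -223/7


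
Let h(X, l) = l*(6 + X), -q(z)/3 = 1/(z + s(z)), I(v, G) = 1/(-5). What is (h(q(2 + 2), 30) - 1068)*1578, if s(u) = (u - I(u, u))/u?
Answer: -144368064/101 ≈ -1.4294e+6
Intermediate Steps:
I(v, G) = -⅕
s(u) = (⅕ + u)/u (s(u) = (u - 1*(-⅕))/u = (u + ⅕)/u = (⅕ + u)/u)
q(z) = -3/(z + (⅕ + z)/z)
(h(q(2 + 2), 30) - 1068)*1578 = (30*(6 - 15*(2 + 2)/(1 + 5*(2 + 2) + 5*(2 + 2)²)) - 1068)*1578 = (30*(6 - 15*4/(1 + 5*4 + 5*4²)) - 1068)*1578 = (30*(6 - 15*4/(1 + 20 + 5*16)) - 1068)*1578 = (30*(6 - 15*4/(1 + 20 + 80)) - 1068)*1578 = (30*(6 - 15*4/101) - 1068)*1578 = (30*(6 - 15*4*1/101) - 1068)*1578 = (30*(6 - 60/101) - 1068)*1578 = (30*(546/101) - 1068)*1578 = (16380/101 - 1068)*1578 = -91488/101*1578 = -144368064/101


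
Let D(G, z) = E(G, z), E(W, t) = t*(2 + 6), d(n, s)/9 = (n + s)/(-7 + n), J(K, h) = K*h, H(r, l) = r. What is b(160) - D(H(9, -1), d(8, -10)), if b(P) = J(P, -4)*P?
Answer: -102256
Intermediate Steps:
b(P) = -4*P**2 (b(P) = (P*(-4))*P = (-4*P)*P = -4*P**2)
d(n, s) = 9*(n + s)/(-7 + n) (d(n, s) = 9*((n + s)/(-7 + n)) = 9*(n + s)/(-7 + n))
E(W, t) = 8*t (E(W, t) = t*8 = 8*t)
D(G, z) = 8*z
b(160) - D(H(9, -1), d(8, -10)) = -4*160**2 - 8*9*(8 - 10)/(-7 + 8) = -4*25600 - 8*9*(-2)/1 = -102400 - 8*9*1*(-2) = -102400 - 8*(-18) = -102400 - 1*(-144) = -102400 + 144 = -102256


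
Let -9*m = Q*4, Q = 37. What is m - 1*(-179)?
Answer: 1463/9 ≈ 162.56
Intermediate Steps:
m = -148/9 (m = -37*4/9 = -⅑*148 = -148/9 ≈ -16.444)
m - 1*(-179) = -148/9 - 1*(-179) = -148/9 + 179 = 1463/9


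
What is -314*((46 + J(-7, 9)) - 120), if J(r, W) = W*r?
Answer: 43018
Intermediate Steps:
-314*((46 + J(-7, 9)) - 120) = -314*((46 + 9*(-7)) - 120) = -314*((46 - 63) - 120) = -314*(-17 - 120) = -314*(-137) = 43018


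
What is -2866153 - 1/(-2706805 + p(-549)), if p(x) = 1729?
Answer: -7753161692627/2705076 ≈ -2.8662e+6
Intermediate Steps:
-2866153 - 1/(-2706805 + p(-549)) = -2866153 - 1/(-2706805 + 1729) = -2866153 - 1/(-2705076) = -2866153 - 1*(-1/2705076) = -2866153 + 1/2705076 = -7753161692627/2705076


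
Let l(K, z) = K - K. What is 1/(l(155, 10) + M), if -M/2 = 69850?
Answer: -1/139700 ≈ -7.1582e-6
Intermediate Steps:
M = -139700 (M = -2*69850 = -139700)
l(K, z) = 0
1/(l(155, 10) + M) = 1/(0 - 139700) = 1/(-139700) = -1/139700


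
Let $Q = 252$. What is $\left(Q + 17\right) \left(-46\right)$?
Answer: $-12374$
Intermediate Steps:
$\left(Q + 17\right) \left(-46\right) = \left(252 + 17\right) \left(-46\right) = 269 \left(-46\right) = -12374$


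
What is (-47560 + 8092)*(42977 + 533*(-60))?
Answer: -434029596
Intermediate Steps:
(-47560 + 8092)*(42977 + 533*(-60)) = -39468*(42977 - 31980) = -39468*10997 = -434029596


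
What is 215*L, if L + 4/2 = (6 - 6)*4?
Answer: -430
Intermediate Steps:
L = -2 (L = -2 + (6 - 6)*4 = -2 + 0*4 = -2 + 0 = -2)
215*L = 215*(-2) = -430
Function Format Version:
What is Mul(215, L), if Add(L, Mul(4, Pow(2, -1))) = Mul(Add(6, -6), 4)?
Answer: -430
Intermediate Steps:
L = -2 (L = Add(-2, Mul(Add(6, -6), 4)) = Add(-2, Mul(0, 4)) = Add(-2, 0) = -2)
Mul(215, L) = Mul(215, -2) = -430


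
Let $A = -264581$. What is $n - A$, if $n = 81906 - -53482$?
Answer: $399969$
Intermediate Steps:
$n = 135388$ ($n = 81906 + 53482 = 135388$)
$n - A = 135388 - -264581 = 135388 + 264581 = 399969$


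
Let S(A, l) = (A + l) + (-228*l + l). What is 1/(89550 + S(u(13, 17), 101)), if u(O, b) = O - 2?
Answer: 1/66735 ≈ 1.4985e-5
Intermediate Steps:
u(O, b) = -2 + O
S(A, l) = A - 226*l (S(A, l) = (A + l) - 227*l = A - 226*l)
1/(89550 + S(u(13, 17), 101)) = 1/(89550 + ((-2 + 13) - 226*101)) = 1/(89550 + (11 - 22826)) = 1/(89550 - 22815) = 1/66735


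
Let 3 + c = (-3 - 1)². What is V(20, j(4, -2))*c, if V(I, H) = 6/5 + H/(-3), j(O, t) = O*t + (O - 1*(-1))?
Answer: 143/5 ≈ 28.600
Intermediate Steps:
j(O, t) = 1 + O + O*t (j(O, t) = O*t + (O + 1) = O*t + (1 + O) = 1 + O + O*t)
c = 13 (c = -3 + (-3 - 1)² = -3 + (-4)² = -3 + 16 = 13)
V(I, H) = 6/5 - H/3 (V(I, H) = 6*(⅕) + H*(-⅓) = 6/5 - H/3)
V(20, j(4, -2))*c = (6/5 - (1 + 4 + 4*(-2))/3)*13 = (6/5 - (1 + 4 - 8)/3)*13 = (6/5 - ⅓*(-3))*13 = (6/5 + 1)*13 = (11/5)*13 = 143/5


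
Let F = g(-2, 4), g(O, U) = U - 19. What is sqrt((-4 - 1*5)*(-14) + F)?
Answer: sqrt(111) ≈ 10.536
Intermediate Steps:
g(O, U) = -19 + U
F = -15 (F = -19 + 4 = -15)
sqrt((-4 - 1*5)*(-14) + F) = sqrt((-4 - 1*5)*(-14) - 15) = sqrt((-4 - 5)*(-14) - 15) = sqrt(-9*(-14) - 15) = sqrt(126 - 15) = sqrt(111)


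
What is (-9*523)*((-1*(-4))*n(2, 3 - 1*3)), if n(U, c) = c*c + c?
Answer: 0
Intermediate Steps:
n(U, c) = c + c² (n(U, c) = c² + c = c + c²)
(-9*523)*((-1*(-4))*n(2, 3 - 1*3)) = (-9*523)*((-1*(-4))*((3 - 1*3)*(1 + (3 - 1*3)))) = -18828*(3 - 3)*(1 + (3 - 3)) = -18828*0*(1 + 0) = -18828*0*1 = -18828*0 = -4707*0 = 0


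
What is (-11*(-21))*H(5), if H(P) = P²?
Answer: 5775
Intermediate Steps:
(-11*(-21))*H(5) = -11*(-21)*5² = 231*25 = 5775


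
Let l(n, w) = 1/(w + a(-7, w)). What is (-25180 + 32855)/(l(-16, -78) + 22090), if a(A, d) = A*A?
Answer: 222575/640609 ≈ 0.34744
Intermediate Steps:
a(A, d) = A²
l(n, w) = 1/(49 + w) (l(n, w) = 1/(w + (-7)²) = 1/(w + 49) = 1/(49 + w))
(-25180 + 32855)/(l(-16, -78) + 22090) = (-25180 + 32855)/(1/(49 - 78) + 22090) = 7675/(1/(-29) + 22090) = 7675/(-1/29 + 22090) = 7675/(640609/29) = 7675*(29/640609) = 222575/640609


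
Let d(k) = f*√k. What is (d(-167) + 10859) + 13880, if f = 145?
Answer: 24739 + 145*I*√167 ≈ 24739.0 + 1873.8*I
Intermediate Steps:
d(k) = 145*√k
(d(-167) + 10859) + 13880 = (145*√(-167) + 10859) + 13880 = (145*(I*√167) + 10859) + 13880 = (145*I*√167 + 10859) + 13880 = (10859 + 145*I*√167) + 13880 = 24739 + 145*I*√167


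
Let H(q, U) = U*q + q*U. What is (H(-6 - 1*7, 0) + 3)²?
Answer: 9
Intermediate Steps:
H(q, U) = 2*U*q (H(q, U) = U*q + U*q = 2*U*q)
(H(-6 - 1*7, 0) + 3)² = (2*0*(-6 - 1*7) + 3)² = (2*0*(-6 - 7) + 3)² = (2*0*(-13) + 3)² = (0 + 3)² = 3² = 9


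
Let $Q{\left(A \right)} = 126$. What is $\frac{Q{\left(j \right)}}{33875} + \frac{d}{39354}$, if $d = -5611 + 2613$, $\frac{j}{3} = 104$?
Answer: $- \frac{48299323}{666558375} \approx -0.072461$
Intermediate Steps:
$j = 312$ ($j = 3 \cdot 104 = 312$)
$d = -2998$
$\frac{Q{\left(j \right)}}{33875} + \frac{d}{39354} = \frac{126}{33875} - \frac{2998}{39354} = 126 \cdot \frac{1}{33875} - \frac{1499}{19677} = \frac{126}{33875} - \frac{1499}{19677} = - \frac{48299323}{666558375}$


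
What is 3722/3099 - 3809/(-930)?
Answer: 5088517/960690 ≈ 5.2967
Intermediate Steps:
3722/3099 - 3809/(-930) = 3722*(1/3099) - 3809*(-1/930) = 3722/3099 + 3809/930 = 5088517/960690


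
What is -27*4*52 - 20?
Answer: -5636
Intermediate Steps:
-27*4*52 - 20 = -108*52 - 20 = -5616 - 20 = -5636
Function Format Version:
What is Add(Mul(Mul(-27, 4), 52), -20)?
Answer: -5636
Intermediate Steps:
Add(Mul(Mul(-27, 4), 52), -20) = Add(Mul(-108, 52), -20) = Add(-5616, -20) = -5636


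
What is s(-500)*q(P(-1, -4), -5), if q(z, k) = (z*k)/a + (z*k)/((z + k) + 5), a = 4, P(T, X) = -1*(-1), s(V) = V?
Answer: 3125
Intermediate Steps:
P(T, X) = 1
q(z, k) = k*z/4 + k*z/(5 + k + z) (q(z, k) = (z*k)/4 + (z*k)/((z + k) + 5) = (k*z)*(¼) + (k*z)/((k + z) + 5) = k*z/4 + (k*z)/(5 + k + z) = k*z/4 + k*z/(5 + k + z))
s(-500)*q(P(-1, -4), -5) = -125*(-5)*(9 - 5 + 1)/(5 - 5 + 1) = -125*(-5)*5/1 = -125*(-5)*5 = -500*(-25/4) = 3125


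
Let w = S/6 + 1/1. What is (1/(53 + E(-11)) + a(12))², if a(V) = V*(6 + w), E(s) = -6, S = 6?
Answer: 20367169/2209 ≈ 9220.1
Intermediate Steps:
w = 2 (w = 6/6 + 1/1 = 6*(⅙) + 1*1 = 1 + 1 = 2)
a(V) = 8*V (a(V) = V*(6 + 2) = V*8 = 8*V)
(1/(53 + E(-11)) + a(12))² = (1/(53 - 6) + 8*12)² = (1/47 + 96)² = (4513/47)² = 20367169/2209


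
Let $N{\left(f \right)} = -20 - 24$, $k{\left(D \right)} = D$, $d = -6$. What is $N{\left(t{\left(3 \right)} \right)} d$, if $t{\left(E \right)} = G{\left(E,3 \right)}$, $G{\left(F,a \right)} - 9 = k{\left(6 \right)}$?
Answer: $264$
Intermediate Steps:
$G{\left(F,a \right)} = 15$ ($G{\left(F,a \right)} = 9 + 6 = 15$)
$t{\left(E \right)} = 15$
$N{\left(f \right)} = -44$
$N{\left(t{\left(3 \right)} \right)} d = \left(-44\right) \left(-6\right) = 264$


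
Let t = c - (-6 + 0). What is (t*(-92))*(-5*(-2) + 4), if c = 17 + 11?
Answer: -43792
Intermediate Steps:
c = 28
t = 34 (t = 28 - (-6 + 0) = 28 - 1*(-6) = 28 + 6 = 34)
(t*(-92))*(-5*(-2) + 4) = (34*(-92))*(-5*(-2) + 4) = -3128*(10 + 4) = -3128*14 = -43792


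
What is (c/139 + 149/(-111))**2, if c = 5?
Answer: 406264336/238054041 ≈ 1.7066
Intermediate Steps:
(c/139 + 149/(-111))**2 = (5/139 + 149/(-111))**2 = (5*(1/139) + 149*(-1/111))**2 = (5/139 - 149/111)**2 = (-20156/15429)**2 = 406264336/238054041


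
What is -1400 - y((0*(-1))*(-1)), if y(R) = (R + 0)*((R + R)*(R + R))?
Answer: -1400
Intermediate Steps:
y(R) = 4*R³ (y(R) = R*((2*R)*(2*R)) = R*(4*R²) = 4*R³)
-1400 - y((0*(-1))*(-1)) = -1400 - 4*((0*(-1))*(-1))³ = -1400 - 4*(0*(-1))³ = -1400 - 4*0³ = -1400 - 4*0 = -1400 - 1*0 = -1400 + 0 = -1400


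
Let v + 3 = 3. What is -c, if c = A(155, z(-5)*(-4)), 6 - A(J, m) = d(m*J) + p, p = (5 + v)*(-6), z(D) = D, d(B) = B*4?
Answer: 12364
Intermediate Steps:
d(B) = 4*B
v = 0 (v = -3 + 3 = 0)
p = -30 (p = (5 + 0)*(-6) = 5*(-6) = -30)
A(J, m) = 36 - 4*J*m (A(J, m) = 6 - (4*(m*J) - 30) = 6 - (4*(J*m) - 30) = 6 - (4*J*m - 30) = 6 - (-30 + 4*J*m) = 6 + (30 - 4*J*m) = 36 - 4*J*m)
c = -12364 (c = 36 - 4*155*(-5*(-4)) = 36 - 4*155*20 = 36 - 12400 = -12364)
-c = -1*(-12364) = 12364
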